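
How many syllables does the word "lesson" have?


Word: "lesson"
Syllable breakdown: les · son
Counting: 2 parts
= 2 syllables


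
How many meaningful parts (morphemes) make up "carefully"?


Word: "carefully"
Morphemes: care | -ful | -ly
Each morpheme carries meaning
= 3 morphemes


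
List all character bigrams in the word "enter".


Word: "enter" (length 5)
Number of bigrams = 5 - 2 + 1 = 4
  Position 0: "en"
  Position 1: "nt"
  Position 2: "te"
  Position 3: "er"
Bigrams = "en", "nt", "te", "er"


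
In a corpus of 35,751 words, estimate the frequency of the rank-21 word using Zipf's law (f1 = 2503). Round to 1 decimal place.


Zipf's law: f(r) = f(1) / r
f(1) = 2503
f(21) = 2503 / 21
= 119.2 occurrences


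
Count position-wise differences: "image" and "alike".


Comparing character by character (same length = 5):
  Pos 0: 'i' vs 'a' !=
  Pos 1: 'm' vs 'l' !=
  Pos 2: 'a' vs 'i' !=
  Pos 3: 'g' vs 'k' !=
  Pos 4: 'e' vs 'e' =
Hamming distance = 4


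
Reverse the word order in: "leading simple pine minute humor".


Original: "leading simple pine minute humor"
Words (1..n): leading | simple | pine | minute | humor
Reversed (n..1): humor | minute | pine | simple | leading
Result = "humor minute pine simple leading"


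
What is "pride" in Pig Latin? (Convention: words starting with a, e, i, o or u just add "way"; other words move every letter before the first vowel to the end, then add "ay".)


Word: "pride"
Starts with consonant(s) → move to end, add 'ay'
Consonant cluster: "pr"
Pig Latin = "idepray"


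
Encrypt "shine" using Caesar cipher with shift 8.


Word: "shine"
Shift: 8
Each letter → (letter + shift) mod 26:
  's' (18) + 8 = 0 → 'a'
  'h' (7) + 8 = 15 → 'p'
  'i' (8) + 8 = 16 → 'q'
  'n' (13) + 8 = 21 → 'v'
  'e' (4) + 8 = 12 → 'm'
Result = "apqvm"


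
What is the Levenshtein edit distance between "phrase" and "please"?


Word 1: "phrase" (length 6)
Word 2: "please" (length 6)
One optimal edit sequence (insert/delete/substitute each cost 1):
  1. keep 'p'
  2. substitute 'h' -> 'l'  (+1)
  3. substitute 'r' -> 'e'  (+1)
  4. keep 'a'
  5. keep 's'
  6. keep 'e'
Total edit operations: 2
Edit distance = 2


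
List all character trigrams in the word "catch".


Word: "catch" (length 5)
Number of trigrams = 5 - 3 + 1 = 3
  Position 0: "cat"
  Position 1: "atc"
  Position 2: "tch"
Trigrams = "cat", "atc", "tch"


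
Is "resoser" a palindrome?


Word: "resoser"
Reversed: "resoser"
Forward == Backward? resoser == resoser
Palindrome = Yes


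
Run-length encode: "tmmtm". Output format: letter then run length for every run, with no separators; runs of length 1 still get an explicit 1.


String: "tmmtm"
Scanning for consecutive runs:
  't' x 1
  'm' x 2
  't' x 1
  'm' x 1
RLE = "t1m2t1m1"


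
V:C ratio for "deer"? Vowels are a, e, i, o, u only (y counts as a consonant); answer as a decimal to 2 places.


Word: "deer"
Vowels (a,e,i,o,u): 2
Consonants: 2
Ratio = 2/2
= 1.00


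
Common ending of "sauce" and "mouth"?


Word 1: "sauce"
Word 2: "mouth"
Comparing from end:
  Pos -1: 'e' != 'h' (stop)
LCS = "" (length 0)


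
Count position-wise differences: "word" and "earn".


Comparing character by character (same length = 4):
  Pos 0: 'w' vs 'e' !=
  Pos 1: 'o' vs 'a' !=
  Pos 2: 'r' vs 'r' =
  Pos 3: 'd' vs 'n' !=
Hamming distance = 3


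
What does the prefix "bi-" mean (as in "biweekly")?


Prefix: bi-
Example: biweekly = bi- + weekly
Meaning = two


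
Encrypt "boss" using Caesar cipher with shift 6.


Word: "boss"
Shift: 6
Each letter → (letter + shift) mod 26:
  'b' (1) + 6 = 7 → 'h'
  'o' (14) + 6 = 20 → 'u'
  's' (18) + 6 = 24 → 'y'
  's' (18) + 6 = 24 → 'y'
Result = "huyy"


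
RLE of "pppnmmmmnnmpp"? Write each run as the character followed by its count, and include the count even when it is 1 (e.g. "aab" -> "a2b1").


String: "pppnmmmmnnmpp"
Scanning for consecutive runs:
  'p' x 3
  'n' x 1
  'm' x 4
  'n' x 2
  'm' x 1
  'p' x 2
RLE = "p3n1m4n2m1p2"


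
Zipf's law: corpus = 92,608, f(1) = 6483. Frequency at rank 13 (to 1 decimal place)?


Zipf's law: f(r) = f(1) / r
f(1) = 6483
f(13) = 6483 / 13
= 498.7 occurrences


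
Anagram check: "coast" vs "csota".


Word 1: "coast" → sorted: acost
Word 2: "csota" → sorted: acost
Same letters? acost == acost
Anagram = Yes


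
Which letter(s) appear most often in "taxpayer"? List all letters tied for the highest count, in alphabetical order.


Word: "taxpayer"
Letter counts:
  'a': 2
  'e': 1
  'p': 1
  'r': 1
  't': 1
  'x': 1
  'y': 1
Maximum count = 2
Most frequent = 'a' (2 times each)


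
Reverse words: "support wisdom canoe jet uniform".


Original: "support wisdom canoe jet uniform"
Words (1..n): support | wisdom | canoe | jet | uniform
Reversed (n..1): uniform | jet | canoe | wisdom | support
Result = "uniform jet canoe wisdom support"


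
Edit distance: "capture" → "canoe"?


Word 1: "capture" (length 7)
Word 2: "canoe" (length 5)
One optimal edit sequence (insert/delete/substitute each cost 1):
  1. keep 'c'
  2. keep 'a'
  3. delete 'p'  (+1)
  4. delete 't'  (+1)
  5. substitute 'u' -> 'n'  (+1)
  6. substitute 'r' -> 'o'  (+1)
  7. keep 'e'
Total edit operations: 4
Edit distance = 4


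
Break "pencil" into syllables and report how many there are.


Word: "pencil"
Syllable breakdown: pen-cil
Counting: 2 parts
= 2 syllables


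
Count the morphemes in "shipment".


Word: "shipment"
Morphemes: ship / -ment
Each morpheme carries meaning
= 2 morphemes


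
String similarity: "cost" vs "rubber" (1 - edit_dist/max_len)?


Word 1: "cost" (length 4)
Word 2: "rubber" (length 6)
One optimal edit sequence:
  1. insert 'r'  (+1)
  2. insert 'u'  (+1)
  3. substitute 'c' -> 'b'  (+1)
  4. substitute 'o' -> 'b'  (+1)
  5. substitute 's' -> 'e'  (+1)
  6. substitute 't' -> 'r'  (+1)
Edit distance = 6
Max length = max(4, 6) = 6
Similarity = 1 - 6/6
= 0.0000


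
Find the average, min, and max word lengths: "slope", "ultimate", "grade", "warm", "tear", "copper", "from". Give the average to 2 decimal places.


Lengths: "slope"=5, "ultimate"=8, "grade"=5, "warm"=4, "tear"=4, "copper"=6, "from"=4
Sum = 36, Count = 7
Average = 36/7 = 5.14
= avg=5.14, min=4, max=8


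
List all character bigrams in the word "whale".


Word: "whale" (length 5)
Number of bigrams = 5 - 2 + 1 = 4
  Position 0: "wh"
  Position 1: "ha"
  Position 2: "al"
  Position 3: "le"
Bigrams = "wh", "ha", "al", "le"


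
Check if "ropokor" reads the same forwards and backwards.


Word: "ropokor"
Reversed: "rokopor"
Forward == Backward? ropokor != rokopor
Palindrome = No


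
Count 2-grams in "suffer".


Word: "suffer" (length 6)
Number of 2-grams = length - 2 + 1 = 6 - 2 + 1
= 5


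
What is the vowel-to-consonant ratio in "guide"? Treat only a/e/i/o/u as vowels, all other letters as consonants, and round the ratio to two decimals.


Word: "guide"
Vowels (a,e,i,o,u): 3
Consonants: 2
Ratio = 3/2
= 1.50


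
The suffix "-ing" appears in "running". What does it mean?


Suffix: -ing
Example: running (run + -ing, with a spelling change)
Meaning = present participle


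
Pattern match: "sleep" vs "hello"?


Pattern of "sleep": [0, 1, 2, 2, 3]
Pattern of "hello": [0, 1, 2, 2, 3]
Patterns match
Same pattern = Yes


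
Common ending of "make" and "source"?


Word 1: "make"
Word 2: "source"
Comparing from end:
  Pos -1: 'e' == 'e'
  Pos -2: 'k' != 'c' (stop)
LCS = "e" (length 1)


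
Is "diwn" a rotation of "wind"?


Word: "wind", Candidate: "diwn"
Method: check if candidate is substring of word+word
"windwind" contains "diwn"? No
Is rotation = No


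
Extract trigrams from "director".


Word: "director" (length 8)
Number of trigrams = 8 - 3 + 1 = 6
  Position 0: "dir"
  Position 1: "ire"
  Position 2: "rec"
  Position 3: "ect"
  Position 4: "cto"
  Position 5: "tor"
Trigrams = "dir", "ire", "rec", "ect", "cto", "tor"


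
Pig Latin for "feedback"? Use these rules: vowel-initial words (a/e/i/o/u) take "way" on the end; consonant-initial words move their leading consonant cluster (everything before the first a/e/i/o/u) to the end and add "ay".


Word: "feedback"
Starts with consonant(s) → move to end, add 'ay'
Consonant cluster: "f"
Pig Latin = "eedbackfay"


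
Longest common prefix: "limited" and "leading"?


Word 1: "limited"
Word 2: "leading"
Comparing from start:
  Pos 0: 'l' == 'l'
  Pos 1: 'i' != 'e' (stop)
LCP = "l" (length 1)


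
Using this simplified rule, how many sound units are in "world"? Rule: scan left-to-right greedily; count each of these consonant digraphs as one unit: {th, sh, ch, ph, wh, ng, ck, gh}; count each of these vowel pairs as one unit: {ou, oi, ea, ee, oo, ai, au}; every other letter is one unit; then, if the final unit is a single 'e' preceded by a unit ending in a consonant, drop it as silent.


Word: "world" (5 letters)
Left-to-right scan:
  1. 'w' (letter)
  2. 'o' (letter)
  3. 'r' (letter)
  4. 'l' (letter)
  5. 'd' (letter)
Units from scan: 5
Sound units = 5 units


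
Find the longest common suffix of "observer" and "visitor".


Word 1: "observer"
Word 2: "visitor"
Comparing from end:
  Pos -1: 'r' == 'r'
  Pos -2: 'e' != 'o' (stop)
LCS = "r" (length 1)


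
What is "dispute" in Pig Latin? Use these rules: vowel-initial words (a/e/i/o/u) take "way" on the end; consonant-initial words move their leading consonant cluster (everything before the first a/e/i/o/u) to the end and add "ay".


Word: "dispute"
Starts with consonant(s) → move to end, add 'ay'
Consonant cluster: "d"
Pig Latin = "isputeday"


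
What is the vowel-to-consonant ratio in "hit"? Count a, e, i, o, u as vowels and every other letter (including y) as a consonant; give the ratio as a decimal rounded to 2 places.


Word: "hit"
Vowels (a,e,i,o,u): 1
Consonants: 2
Ratio = 1/2
= 0.50


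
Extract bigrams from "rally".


Word: "rally" (length 5)
Number of bigrams = 5 - 2 + 1 = 4
  Position 0: "ra"
  Position 1: "al"
  Position 2: "ll"
  Position 3: "ly"
Bigrams = "ra", "al", "ll", "ly"


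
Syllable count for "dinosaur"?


Word: "dinosaur"
Syllable breakdown: di · no · saur
Counting: 3 parts
= 3 syllables


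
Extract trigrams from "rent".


Word: "rent" (length 4)
Number of trigrams = 4 - 3 + 1 = 2
  Position 0: "ren"
  Position 1: "ent"
Trigrams = "ren", "ent"


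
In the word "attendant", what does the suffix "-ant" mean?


Suffix: -ant
Example: attendant = attend + -ant
Meaning = one who / that which


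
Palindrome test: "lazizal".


Word: "lazizal"
Reversed: "lazizal"
Forward == Backward? lazizal == lazizal
Palindrome = Yes


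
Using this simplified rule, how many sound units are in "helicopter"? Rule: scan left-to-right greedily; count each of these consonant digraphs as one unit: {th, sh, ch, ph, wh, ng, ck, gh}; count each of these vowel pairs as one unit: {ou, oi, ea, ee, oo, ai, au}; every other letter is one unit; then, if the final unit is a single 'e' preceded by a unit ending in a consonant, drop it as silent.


Word: "helicopter" (10 letters)
Left-to-right scan:
  [1] 'h' (letter)
  [2] 'e' (letter)
  [3] 'l' (letter)
  [4] 'i' (letter)
  [5] 'c' (letter)
  [6] 'o' (letter)
  [7] 'p' (letter)
  [8] 't' (letter)
  [9] 'e' (letter)
  [10] 'r' (letter)
Units from scan: 10
Sound units = 10 units


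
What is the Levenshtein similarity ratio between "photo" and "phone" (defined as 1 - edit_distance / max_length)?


Word 1: "photo" (length 5)
Word 2: "phone" (length 5)
One optimal edit sequence:
  1. keep 'p'
  2. keep 'h'
  3. keep 'o'
  4. substitute 't' -> 'n'  (+1)
  5. substitute 'o' -> 'e'  (+1)
Edit distance = 2
Max length = max(5, 5) = 5
Similarity = 1 - 2/5
= 0.6000


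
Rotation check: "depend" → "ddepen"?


Word: "depend", Candidate: "ddepen"
Method: check if candidate is substring of word+word
"dependdepend" contains "ddepen"? Yes
Is rotation = Yes


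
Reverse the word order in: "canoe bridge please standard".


Original: "canoe bridge please standard"
Words (1..n): canoe | bridge | please | standard
Reversed (n..1): standard | please | bridge | canoe
Result = "standard please bridge canoe"


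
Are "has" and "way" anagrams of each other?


Word 1: "has" → sorted: ahs
Word 2: "way" → sorted: awy
Same letters? ahs != awy
Anagram = No


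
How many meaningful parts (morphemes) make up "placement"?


Word: "placement"
Morphemes: place / -ment
Each morpheme carries meaning
= 2 morphemes


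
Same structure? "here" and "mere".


Pattern of "here": [0, 1, 2, 1]
Pattern of "mere": [0, 1, 2, 1]
Patterns match
Same pattern = Yes


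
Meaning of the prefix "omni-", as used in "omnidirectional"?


Prefix: omni-
Example: omnidirectional (omni- + directional)
Meaning = all


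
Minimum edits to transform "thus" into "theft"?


Word 1: "thus" (length 4)
Word 2: "theft" (length 5)
One optimal edit sequence (insert/delete/substitute each cost 1):
  1. keep 't'
  2. keep 'h'
  3. insert 'e'  (+1)
  4. substitute 'u' -> 'f'  (+1)
  5. substitute 's' -> 't'  (+1)
Total edit operations: 3
Edit distance = 3


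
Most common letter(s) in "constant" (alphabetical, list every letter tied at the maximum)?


Word: "constant"
Letter counts:
  'a': 1
  'c': 1
  'n': 2
  'o': 1
  's': 1
  't': 2
Maximum count = 2
Most frequent = 'n', 't' (2 times each)


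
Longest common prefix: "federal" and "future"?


Word 1: "federal"
Word 2: "future"
Comparing from start:
  Pos 0: 'f' == 'f'
  Pos 1: 'e' != 'u' (stop)
LCP = "f" (length 1)


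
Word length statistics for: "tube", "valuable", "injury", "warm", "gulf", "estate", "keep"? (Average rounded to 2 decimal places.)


Lengths: "tube"=4, "valuable"=8, "injury"=6, "warm"=4, "gulf"=4, "estate"=6, "keep"=4
Sum = 36, Count = 7
Average = 36/7 = 5.14
= avg=5.14, min=4, max=8


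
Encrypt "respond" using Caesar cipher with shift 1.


Word: "respond"
Shift: 1
Each letter → (letter + shift) mod 26:
  'r' (17) + 1 = 18 → 's'
  'e' (4) + 1 = 5 → 'f'
  's' (18) + 1 = 19 → 't'
  'p' (15) + 1 = 16 → 'q'
  'o' (14) + 1 = 15 → 'p'
  'n' (13) + 1 = 14 → 'o'
  'd' (3) + 1 = 4 → 'e'
Result = "sftqpoe"


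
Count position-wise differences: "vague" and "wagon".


Comparing character by character (same length = 5):
  Pos 0: 'v' vs 'w' !=
  Pos 1: 'a' vs 'a' =
  Pos 2: 'g' vs 'g' =
  Pos 3: 'u' vs 'o' !=
  Pos 4: 'e' vs 'n' !=
Hamming distance = 3


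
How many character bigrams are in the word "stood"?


Word: "stood" (length 5)
Number of 2-grams = length - 2 + 1 = 5 - 2 + 1
= 4


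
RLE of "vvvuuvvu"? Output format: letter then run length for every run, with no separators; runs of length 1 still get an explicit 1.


String: "vvvuuvvu"
Scanning for consecutive runs:
  'v' x 3
  'u' x 2
  'v' x 2
  'u' x 1
RLE = "v3u2v2u1"


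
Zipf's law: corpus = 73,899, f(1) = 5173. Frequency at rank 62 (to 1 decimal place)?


Zipf's law: f(r) = f(1) / r
f(1) = 5173
f(62) = 5173 / 62
= 83.4 occurrences


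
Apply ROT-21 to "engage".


Word: "engage"
Shift: 21
Each letter → (letter + shift) mod 26:
  'e' (4) + 21 = 25 → 'z'
  'n' (13) + 21 = 8 → 'i'
  'g' (6) + 21 = 1 → 'b'
  'a' (0) + 21 = 21 → 'v'
  'g' (6) + 21 = 1 → 'b'
  'e' (4) + 21 = 25 → 'z'
Result = "zibvbz"


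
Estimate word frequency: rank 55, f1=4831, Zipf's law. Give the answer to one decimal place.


Zipf's law: f(r) = f(1) / r
f(1) = 4831
f(55) = 4831 / 55
= 87.8 occurrences


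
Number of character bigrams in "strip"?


Word: "strip" (length 5)
Number of 2-grams = length - 2 + 1 = 5 - 2 + 1
= 4


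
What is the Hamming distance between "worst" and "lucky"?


Comparing character by character (same length = 5):
  Pos 0: 'w' vs 'l' !=
  Pos 1: 'o' vs 'u' !=
  Pos 2: 'r' vs 'c' !=
  Pos 3: 's' vs 'k' !=
  Pos 4: 't' vs 'y' !=
Hamming distance = 5


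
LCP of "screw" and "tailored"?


Word 1: "screw"
Word 2: "tailored"
Comparing from start:
  Pos 0: 's' != 't' (stop)
LCP = "" (length 0)


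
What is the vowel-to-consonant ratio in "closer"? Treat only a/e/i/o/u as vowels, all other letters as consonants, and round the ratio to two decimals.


Word: "closer"
Vowels (a,e,i,o,u): 2
Consonants: 4
Ratio = 2/4
= 0.50


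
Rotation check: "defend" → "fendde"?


Word: "defend", Candidate: "fendde"
Method: check if candidate is substring of word+word
"defenddefend" contains "fendde"? Yes
Is rotation = Yes


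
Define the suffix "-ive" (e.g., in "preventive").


Suffix: -ive
Example: preventive = prevent + -ive
Meaning = tending to


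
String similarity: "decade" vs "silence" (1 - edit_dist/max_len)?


Word 1: "decade" (length 6)
Word 2: "silence" (length 7)
One optimal edit sequence:
  1. insert 's'  (+1)
  2. substitute 'd' -> 'i'  (+1)
  3. substitute 'e' -> 'l'  (+1)
  4. substitute 'c' -> 'e'  (+1)
  5. substitute 'a' -> 'n'  (+1)
  6. substitute 'd' -> 'c'  (+1)
  7. keep 'e'
Edit distance = 6
Max length = max(6, 7) = 7
Similarity = 1 - 6/7
= 0.1429


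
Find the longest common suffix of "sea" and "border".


Word 1: "sea"
Word 2: "border"
Comparing from end:
  Pos -1: 'a' != 'r' (stop)
LCS = "" (length 0)


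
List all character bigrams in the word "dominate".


Word: "dominate" (length 8)
Number of bigrams = 8 - 2 + 1 = 7
  Position 0: "do"
  Position 1: "om"
  Position 2: "mi"
  Position 3: "in"
  Position 4: "na"
  Position 5: "at"
  Position 6: "te"
Bigrams = "do", "om", "mi", "in", "na", "at", "te"


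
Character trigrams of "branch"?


Word: "branch" (length 6)
Number of trigrams = 6 - 3 + 1 = 4
  Position 0: "bra"
  Position 1: "ran"
  Position 2: "anc"
  Position 3: "nch"
Trigrams = "bra", "ran", "anc", "nch"


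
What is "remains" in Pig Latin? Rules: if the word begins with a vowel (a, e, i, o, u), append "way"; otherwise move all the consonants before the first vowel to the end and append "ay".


Word: "remains"
Starts with consonant(s) → move to end, add 'ay'
Consonant cluster: "r"
Pig Latin = "emainsray"


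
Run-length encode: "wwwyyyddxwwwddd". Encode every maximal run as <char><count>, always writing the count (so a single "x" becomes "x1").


String: "wwwyyyddxwwwddd"
Scanning for consecutive runs:
  'w' x 3
  'y' x 3
  'd' x 2
  'x' x 1
  'w' x 3
  'd' x 3
RLE = "w3y3d2x1w3d3"


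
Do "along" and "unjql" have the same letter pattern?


Pattern of "along": [0, 1, 2, 3, 4]
Pattern of "unjql": [0, 1, 2, 3, 4]
Patterns match
Same pattern = Yes


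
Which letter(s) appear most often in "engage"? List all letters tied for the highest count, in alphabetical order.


Word: "engage"
Letter counts:
  'a': 1
  'e': 2
  'g': 2
  'n': 1
Maximum count = 2
Most frequent = 'e', 'g' (2 times each)


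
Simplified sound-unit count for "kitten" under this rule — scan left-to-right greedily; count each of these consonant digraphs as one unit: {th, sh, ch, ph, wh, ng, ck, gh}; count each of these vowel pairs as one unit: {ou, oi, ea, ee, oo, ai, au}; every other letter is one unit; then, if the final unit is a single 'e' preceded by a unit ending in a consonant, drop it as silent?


Word: "kitten" (6 letters)
Left-to-right scan:
  1. 'k' (letter)
  2. 'i' (letter)
  3. 't' (letter)
  4. 't' (letter)
  5. 'e' (letter)
  6. 'n' (letter)
Units from scan: 6
Sound units = 6 units


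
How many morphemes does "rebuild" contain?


Word: "rebuild"
Morphemes: re- / build
Each morpheme carries meaning
= 2 morphemes


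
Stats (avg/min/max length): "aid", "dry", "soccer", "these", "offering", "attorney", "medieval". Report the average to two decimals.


Lengths: "aid"=3, "dry"=3, "soccer"=6, "these"=5, "offering"=8, "attorney"=8, "medieval"=8
Sum = 41, Count = 7
Average = 41/7 = 5.86
= avg=5.86, min=3, max=8


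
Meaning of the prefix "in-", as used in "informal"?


Prefix: in-
Example: informal = in- + formal
Meaning = not / into


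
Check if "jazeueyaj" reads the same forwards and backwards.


Word: "jazeueyaj"
Reversed: "jayeuezaj"
Forward == Backward? jazeueyaj != jayeuezaj
Palindrome = No


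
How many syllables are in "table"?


Word: "table"
Syllable breakdown: ta / ble
Counting: 2 parts
= 2 syllables


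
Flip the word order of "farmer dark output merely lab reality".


Original: "farmer dark output merely lab reality"
Words (1..n): farmer | dark | output | merely | lab | reality
Reversed (n..1): reality | lab | merely | output | dark | farmer
Result = "reality lab merely output dark farmer"


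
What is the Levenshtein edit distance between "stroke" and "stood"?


Word 1: "stroke" (length 6)
Word 2: "stood" (length 5)
One optimal edit sequence (insert/delete/substitute each cost 1):
  1. keep 's'
  2. keep 't'
  3. delete 'r'  (+1)
  4. keep 'o'
  5. substitute 'k' -> 'o'  (+1)
  6. substitute 'e' -> 'd'  (+1)
Total edit operations: 3
Edit distance = 3


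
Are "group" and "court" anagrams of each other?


Word 1: "group" → sorted: gopru
Word 2: "court" → sorted: cortu
Same letters? gopru != cortu
Anagram = No


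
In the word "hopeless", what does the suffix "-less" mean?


Suffix: -less
Example: hopeless = hope + -less
Meaning = without


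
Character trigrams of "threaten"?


Word: "threaten" (length 8)
Number of trigrams = 8 - 3 + 1 = 6
  Position 0: "thr"
  Position 1: "hre"
  Position 2: "rea"
  Position 3: "eat"
  Position 4: "ate"
  Position 5: "ten"
Trigrams = "thr", "hre", "rea", "eat", "ate", "ten"


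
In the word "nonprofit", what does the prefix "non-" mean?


Prefix: non-
Example: nonprofit = non- + profit
Meaning = not


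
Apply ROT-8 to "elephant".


Word: "elephant"
Shift: 8
Each letter → (letter + shift) mod 26:
  'e' (4) + 8 = 12 → 'm'
  'l' (11) + 8 = 19 → 't'
  'e' (4) + 8 = 12 → 'm'
  'p' (15) + 8 = 23 → 'x'
  'h' (7) + 8 = 15 → 'p'
  'a' (0) + 8 = 8 → 'i'
  'n' (13) + 8 = 21 → 'v'
  't' (19) + 8 = 1 → 'b'
Result = "mtmxpivb"


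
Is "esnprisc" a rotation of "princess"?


Word: "princess", Candidate: "esnprisc"
Method: check if candidate is substring of word+word
"princessprincess" contains "esnprisc"? No
Is rotation = No


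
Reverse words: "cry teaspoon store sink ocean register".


Original: "cry teaspoon store sink ocean register"
Words (1..n): cry | teaspoon | store | sink | ocean | register
Reversed (n..1): register | ocean | sink | store | teaspoon | cry
Result = "register ocean sink store teaspoon cry"


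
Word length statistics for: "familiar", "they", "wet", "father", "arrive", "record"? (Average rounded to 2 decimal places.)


Lengths: "familiar"=8, "they"=4, "wet"=3, "father"=6, "arrive"=6, "record"=6
Sum = 33, Count = 6
Average = 33/6 = 5.50
= avg=5.50, min=3, max=8


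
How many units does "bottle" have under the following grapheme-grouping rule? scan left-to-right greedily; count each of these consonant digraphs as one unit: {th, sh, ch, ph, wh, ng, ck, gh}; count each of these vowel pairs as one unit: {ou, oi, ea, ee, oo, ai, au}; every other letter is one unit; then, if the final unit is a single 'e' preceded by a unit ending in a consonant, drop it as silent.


Word: "bottle" (6 letters)
Left-to-right scan:
  1. 'b' (letter)
  2. 'o' (letter)
  3. 't' (letter)
  4. 't' (letter)
  5. 'l' (letter)
  6. 'e' (letter)
Units from scan: 6
Final unit is 'e' after a consonant -> drop as silent (-1)
Sound units = 5 units


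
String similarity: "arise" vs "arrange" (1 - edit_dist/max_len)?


Word 1: "arise" (length 5)
Word 2: "arrange" (length 7)
One optimal edit sequence:
  1. keep 'a'
  2. insert 'r'  (+1)
  3. keep 'r'
  4. insert 'a'  (+1)
  5. substitute 'i' -> 'n'  (+1)
  6. substitute 's' -> 'g'  (+1)
  7. keep 'e'
Edit distance = 4
Max length = max(5, 7) = 7
Similarity = 1 - 4/7
= 0.4286


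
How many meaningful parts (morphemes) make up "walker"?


Word: "walker"
Morphemes: walk / -er
Each morpheme carries meaning
= 2 morphemes


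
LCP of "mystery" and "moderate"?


Word 1: "mystery"
Word 2: "moderate"
Comparing from start:
  Pos 0: 'm' == 'm'
  Pos 1: 'y' != 'o' (stop)
LCP = "m" (length 1)


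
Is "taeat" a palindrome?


Word: "taeat"
Reversed: "taeat"
Forward == Backward? taeat == taeat
Palindrome = Yes


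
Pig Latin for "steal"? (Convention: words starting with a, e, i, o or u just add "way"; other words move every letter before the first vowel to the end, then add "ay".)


Word: "steal"
Starts with consonant(s) → move to end, add 'ay'
Consonant cluster: "st"
Pig Latin = "ealstay"


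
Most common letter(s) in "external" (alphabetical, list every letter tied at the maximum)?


Word: "external"
Letter counts:
  'a': 1
  'e': 2
  'l': 1
  'n': 1
  'r': 1
  't': 1
  'x': 1
Maximum count = 2
Most frequent = 'e' (2 times each)


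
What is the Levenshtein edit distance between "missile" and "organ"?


Word 1: "missile" (length 7)
Word 2: "organ" (length 5)
One optimal edit sequence (insert/delete/substitute each cost 1):
  1. delete 'm'  (+1)
  2. delete 'i'  (+1)
  3. substitute 's' -> 'o'  (+1)
  4. substitute 's' -> 'r'  (+1)
  5. substitute 'i' -> 'g'  (+1)
  6. substitute 'l' -> 'a'  (+1)
  7. substitute 'e' -> 'n'  (+1)
Total edit operations: 7
Edit distance = 7


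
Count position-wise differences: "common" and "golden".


Comparing character by character (same length = 6):
  Pos 0: 'c' vs 'g' !=
  Pos 1: 'o' vs 'o' =
  Pos 2: 'm' vs 'l' !=
  Pos 3: 'm' vs 'd' !=
  Pos 4: 'o' vs 'e' !=
  Pos 5: 'n' vs 'n' =
Hamming distance = 4


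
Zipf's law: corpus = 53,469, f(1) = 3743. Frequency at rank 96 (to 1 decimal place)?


Zipf's law: f(r) = f(1) / r
f(1) = 3743
f(96) = 3743 / 96
= 39.0 occurrences


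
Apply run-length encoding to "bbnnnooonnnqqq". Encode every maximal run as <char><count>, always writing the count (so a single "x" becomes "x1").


String: "bbnnnooonnnqqq"
Scanning for consecutive runs:
  'b' x 2
  'n' x 3
  'o' x 3
  'n' x 3
  'q' x 3
RLE = "b2n3o3n3q3"


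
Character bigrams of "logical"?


Word: "logical" (length 7)
Number of bigrams = 7 - 2 + 1 = 6
  Position 0: "lo"
  Position 1: "og"
  Position 2: "gi"
  Position 3: "ic"
  Position 4: "ca"
  Position 5: "al"
Bigrams = "lo", "og", "gi", "ic", "ca", "al"


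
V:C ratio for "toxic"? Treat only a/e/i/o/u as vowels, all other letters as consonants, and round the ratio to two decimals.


Word: "toxic"
Vowels (a,e,i,o,u): 2
Consonants: 3
Ratio = 2/3
= 0.67


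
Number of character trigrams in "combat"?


Word: "combat" (length 6)
Number of 3-grams = length - 3 + 1 = 6 - 3 + 1
= 4


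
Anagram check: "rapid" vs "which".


Word 1: "rapid" → sorted: adipr
Word 2: "which" → sorted: chhiw
Same letters? adipr != chhiw
Anagram = No


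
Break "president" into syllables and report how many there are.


Word: "president"
Syllable breakdown: pres · i · dent
Counting: 3 parts
= 3 syllables


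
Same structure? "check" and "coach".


Pattern of "check": [0, 1, 2, 0, 3]
Pattern of "coach": [0, 1, 2, 0, 3]
Patterns match
Same pattern = Yes


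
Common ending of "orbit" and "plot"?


Word 1: "orbit"
Word 2: "plot"
Comparing from end:
  Pos -1: 't' == 't'
  Pos -2: 'i' != 'o' (stop)
LCS = "t" (length 1)


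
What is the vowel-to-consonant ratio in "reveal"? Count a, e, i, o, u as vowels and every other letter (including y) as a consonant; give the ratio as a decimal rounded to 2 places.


Word: "reveal"
Vowels (a,e,i,o,u): 3
Consonants: 3
Ratio = 3/3
= 1.00


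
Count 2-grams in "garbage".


Word: "garbage" (length 7)
Number of 2-grams = length - 2 + 1 = 7 - 2 + 1
= 6


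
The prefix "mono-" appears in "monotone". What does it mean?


Prefix: mono-
Example: monotone (mono- + tone)
Meaning = one


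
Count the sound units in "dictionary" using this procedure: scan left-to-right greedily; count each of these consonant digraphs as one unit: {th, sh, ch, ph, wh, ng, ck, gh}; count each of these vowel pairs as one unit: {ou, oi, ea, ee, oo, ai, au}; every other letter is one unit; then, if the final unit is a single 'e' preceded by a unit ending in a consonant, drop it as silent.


Word: "dictionary" (10 letters)
Left-to-right scan:
  [1] 'd' (letter)
  [2] 'i' (letter)
  [3] 'c' (letter)
  [4] 't' (letter)
  [5] 'i' (letter)
  [6] 'o' (letter)
  [7] 'n' (letter)
  [8] 'a' (letter)
  [9] 'r' (letter)
  [10] 'y' (letter)
Units from scan: 10
Sound units = 10 units


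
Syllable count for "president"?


Word: "president"
Syllable breakdown: pres | i | dent
Counting: 3 parts
= 3 syllables


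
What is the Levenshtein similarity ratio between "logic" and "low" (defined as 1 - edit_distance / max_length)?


Word 1: "logic" (length 5)
Word 2: "low" (length 3)
One optimal edit sequence:
  1. keep 'l'
  2. keep 'o'
  3. delete 'g'  (+1)
  4. delete 'i'  (+1)
  5. substitute 'c' -> 'w'  (+1)
Edit distance = 3
Max length = max(5, 3) = 5
Similarity = 1 - 3/5
= 0.4000


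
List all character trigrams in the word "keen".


Word: "keen" (length 4)
Number of trigrams = 4 - 3 + 1 = 2
  Position 0: "kee"
  Position 1: "een"
Trigrams = "kee", "een"


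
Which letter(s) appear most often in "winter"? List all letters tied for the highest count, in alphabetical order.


Word: "winter"
Letter counts:
  'e': 1
  'i': 1
  'n': 1
  'r': 1
  't': 1
  'w': 1
Maximum count = 1
Most frequent = 'e', 'i', 'n', 'r', 't', 'w' (1 time each)


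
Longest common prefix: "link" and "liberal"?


Word 1: "link"
Word 2: "liberal"
Comparing from start:
  Pos 0: 'l' == 'l'
  Pos 1: 'i' == 'i'
  Pos 2: 'n' != 'b' (stop)
LCP = "li" (length 2)


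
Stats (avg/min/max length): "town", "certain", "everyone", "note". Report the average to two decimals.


Lengths: "town"=4, "certain"=7, "everyone"=8, "note"=4
Sum = 23, Count = 4
Average = 23/4 = 5.75
= avg=5.75, min=4, max=8


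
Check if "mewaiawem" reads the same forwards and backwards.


Word: "mewaiawem"
Reversed: "mewaiawem"
Forward == Backward? mewaiawem == mewaiawem
Palindrome = Yes


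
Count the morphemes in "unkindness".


Word: "unkindness"
Morphemes: un- + kind + -ness
Each morpheme carries meaning
= 3 morphemes


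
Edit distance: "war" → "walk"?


Word 1: "war" (length 3)
Word 2: "walk" (length 4)
One optimal edit sequence (insert/delete/substitute each cost 1):
  1. keep 'w'
  2. keep 'a'
  3. insert 'l'  (+1)
  4. substitute 'r' -> 'k'  (+1)
Total edit operations: 2
Edit distance = 2


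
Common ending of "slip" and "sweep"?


Word 1: "slip"
Word 2: "sweep"
Comparing from end:
  Pos -1: 'p' == 'p'
  Pos -2: 'i' != 'e' (stop)
LCS = "p" (length 1)


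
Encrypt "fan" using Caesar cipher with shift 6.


Word: "fan"
Shift: 6
Each letter → (letter + shift) mod 26:
  'f' (5) + 6 = 11 → 'l'
  'a' (0) + 6 = 6 → 'g'
  'n' (13) + 6 = 19 → 't'
Result = "lgt"


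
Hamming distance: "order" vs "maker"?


Comparing character by character (same length = 5):
  Pos 0: 'o' vs 'm' !=
  Pos 1: 'r' vs 'a' !=
  Pos 2: 'd' vs 'k' !=
  Pos 3: 'e' vs 'e' =
  Pos 4: 'r' vs 'r' =
Hamming distance = 3


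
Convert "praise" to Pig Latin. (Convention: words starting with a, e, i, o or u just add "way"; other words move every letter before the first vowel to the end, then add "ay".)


Word: "praise"
Starts with consonant(s) → move to end, add 'ay'
Consonant cluster: "pr"
Pig Latin = "aisepray"


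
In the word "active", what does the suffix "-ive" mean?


Suffix: -ive
Example: active (act + -ive)
Meaning = tending to


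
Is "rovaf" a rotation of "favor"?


Word: "favor", Candidate: "rovaf"
Method: check if candidate is substring of word+word
"favorfavor" contains "rovaf"? No
Is rotation = No


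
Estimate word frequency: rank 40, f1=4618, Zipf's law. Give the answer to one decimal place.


Zipf's law: f(r) = f(1) / r
f(1) = 4618
f(40) = 4618 / 40
= 115.5 occurrences


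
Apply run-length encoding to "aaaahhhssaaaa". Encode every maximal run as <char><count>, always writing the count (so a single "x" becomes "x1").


String: "aaaahhhssaaaa"
Scanning for consecutive runs:
  'a' x 4
  'h' x 3
  's' x 2
  'a' x 4
RLE = "a4h3s2a4"


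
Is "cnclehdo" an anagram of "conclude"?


Word 1: "conclude" → sorted: ccdelnou
Word 2: "cnclehdo" → sorted: ccdehlno
Same letters? ccdelnou != ccdehlno
Anagram = No


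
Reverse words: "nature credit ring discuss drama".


Original: "nature credit ring discuss drama"
Words (1..n): nature | credit | ring | discuss | drama
Reversed (n..1): drama | discuss | ring | credit | nature
Result = "drama discuss ring credit nature"


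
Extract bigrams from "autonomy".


Word: "autonomy" (length 8)
Number of bigrams = 8 - 2 + 1 = 7
  Position 0: "au"
  Position 1: "ut"
  Position 2: "to"
  Position 3: "on"
  Position 4: "no"
  Position 5: "om"
  Position 6: "my"
Bigrams = "au", "ut", "to", "on", "no", "om", "my"


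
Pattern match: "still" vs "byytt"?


Pattern of "still": [0, 1, 2, 3, 3]
Pattern of "byytt": [0, 1, 1, 2, 2]
Patterns do not match
Same pattern = No


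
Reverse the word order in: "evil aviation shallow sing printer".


Original: "evil aviation shallow sing printer"
Words (1..n): evil | aviation | shallow | sing | printer
Reversed (n..1): printer | sing | shallow | aviation | evil
Result = "printer sing shallow aviation evil"


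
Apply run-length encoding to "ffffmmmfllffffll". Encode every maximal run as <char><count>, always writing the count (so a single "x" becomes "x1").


String: "ffffmmmfllffffll"
Scanning for consecutive runs:
  'f' x 4
  'm' x 3
  'f' x 1
  'l' x 2
  'f' x 4
  'l' x 2
RLE = "f4m3f1l2f4l2"


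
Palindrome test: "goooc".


Word: "goooc"
Reversed: "cooog"
Forward == Backward? goooc != cooog
Palindrome = No


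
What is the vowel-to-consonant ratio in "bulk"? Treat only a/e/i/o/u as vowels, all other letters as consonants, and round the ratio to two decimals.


Word: "bulk"
Vowels (a,e,i,o,u): 1
Consonants: 3
Ratio = 1/3
= 0.33


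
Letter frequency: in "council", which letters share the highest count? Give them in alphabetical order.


Word: "council"
Letter counts:
  'c': 2
  'i': 1
  'l': 1
  'n': 1
  'o': 1
  'u': 1
Maximum count = 2
Most frequent = 'c' (2 times each)


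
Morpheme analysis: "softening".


Word: "softening"
Morphemes: soft | -en | -ing
Each morpheme carries meaning
= 3 morphemes


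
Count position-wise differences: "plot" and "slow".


Comparing character by character (same length = 4):
  Pos 0: 'p' vs 's' !=
  Pos 1: 'l' vs 'l' =
  Pos 2: 'o' vs 'o' =
  Pos 3: 't' vs 'w' !=
Hamming distance = 2


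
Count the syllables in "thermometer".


Word: "thermometer"
Syllable breakdown: ther · mom · e · ter
Counting: 4 parts
= 4 syllables


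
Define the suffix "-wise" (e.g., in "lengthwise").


Suffix: -wise
As in: lengthwise -> length + -wise
Meaning = in the manner of


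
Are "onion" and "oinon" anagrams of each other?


Word 1: "onion" → sorted: innoo
Word 2: "oinon" → sorted: innoo
Same letters? innoo == innoo
Anagram = Yes


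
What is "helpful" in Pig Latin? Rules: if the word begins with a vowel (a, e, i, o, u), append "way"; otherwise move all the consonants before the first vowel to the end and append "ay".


Word: "helpful"
Starts with consonant(s) → move to end, add 'ay'
Consonant cluster: "h"
Pig Latin = "elpfulhay"


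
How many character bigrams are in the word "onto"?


Word: "onto" (length 4)
Number of 2-grams = length - 2 + 1 = 4 - 2 + 1
= 3


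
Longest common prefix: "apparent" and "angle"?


Word 1: "apparent"
Word 2: "angle"
Comparing from start:
  Pos 0: 'a' == 'a'
  Pos 1: 'p' != 'n' (stop)
LCP = "a" (length 1)


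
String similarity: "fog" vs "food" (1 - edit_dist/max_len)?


Word 1: "fog" (length 3)
Word 2: "food" (length 4)
One optimal edit sequence:
  1. keep 'f'
  2. insert 'o'  (+1)
  3. keep 'o'
  4. substitute 'g' -> 'd'  (+1)
Edit distance = 2
Max length = max(3, 4) = 4
Similarity = 1 - 2/4
= 0.5000


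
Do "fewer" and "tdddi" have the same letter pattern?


Pattern of "fewer": [0, 1, 2, 1, 3]
Pattern of "tdddi": [0, 1, 1, 1, 2]
Patterns do not match
Same pattern = No


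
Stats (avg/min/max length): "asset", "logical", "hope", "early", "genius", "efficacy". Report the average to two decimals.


Lengths: "asset"=5, "logical"=7, "hope"=4, "early"=5, "genius"=6, "efficacy"=8
Sum = 35, Count = 6
Average = 35/6 = 5.83
= avg=5.83, min=4, max=8


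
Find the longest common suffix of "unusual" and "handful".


Word 1: "unusual"
Word 2: "handful"
Comparing from end:
  Pos -1: 'l' == 'l'
  Pos -2: 'a' != 'u' (stop)
LCS = "l" (length 1)


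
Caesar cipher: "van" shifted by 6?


Word: "van"
Shift: 6
Each letter → (letter + shift) mod 26:
  'v' (21) + 6 = 1 → 'b'
  'a' (0) + 6 = 6 → 'g'
  'n' (13) + 6 = 19 → 't'
Result = "bgt"


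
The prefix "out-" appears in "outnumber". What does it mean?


Prefix: out-
Example: outnumber = out- + number
Meaning = surpass


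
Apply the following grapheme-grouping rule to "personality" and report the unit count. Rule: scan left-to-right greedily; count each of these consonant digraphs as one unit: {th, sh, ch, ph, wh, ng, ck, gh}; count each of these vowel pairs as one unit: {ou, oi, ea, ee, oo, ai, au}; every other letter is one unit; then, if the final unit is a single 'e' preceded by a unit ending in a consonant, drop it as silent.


Word: "personality" (11 letters)
Left-to-right scan:
  1. 'p' (letter)
  2. 'e' (letter)
  3. 'r' (letter)
  4. 's' (letter)
  5. 'o' (letter)
  6. 'n' (letter)
  7. 'a' (letter)
  8. 'l' (letter)
  9. 'i' (letter)
  10. 't' (letter)
  11. 'y' (letter)
Units from scan: 11
Sound units = 11 units


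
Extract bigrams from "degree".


Word: "degree" (length 6)
Number of bigrams = 6 - 2 + 1 = 5
  Position 0: "de"
  Position 1: "eg"
  Position 2: "gr"
  Position 3: "re"
  Position 4: "ee"
Bigrams = "de", "eg", "gr", "re", "ee"


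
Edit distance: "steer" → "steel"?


Word 1: "steer" (length 5)
Word 2: "steel" (length 5)
One optimal edit sequence (insert/delete/substitute each cost 1):
  1. keep 's'
  2. keep 't'
  3. keep 'e'
  4. keep 'e'
  5. substitute 'r' -> 'l'  (+1)
Total edit operations: 1
Edit distance = 1


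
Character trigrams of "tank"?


Word: "tank" (length 4)
Number of trigrams = 4 - 3 + 1 = 2
  Position 0: "tan"
  Position 1: "ank"
Trigrams = "tan", "ank"


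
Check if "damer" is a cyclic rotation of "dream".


Word: "dream", Candidate: "damer"
Method: check if candidate is substring of word+word
"dreamdream" contains "damer"? No
Is rotation = No


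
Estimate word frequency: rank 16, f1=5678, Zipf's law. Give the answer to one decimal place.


Zipf's law: f(r) = f(1) / r
f(1) = 5678
f(16) = 5678 / 16
= 354.9 occurrences


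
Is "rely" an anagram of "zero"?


Word 1: "zero" → sorted: eorz
Word 2: "rely" → sorted: elry
Same letters? eorz != elry
Anagram = No


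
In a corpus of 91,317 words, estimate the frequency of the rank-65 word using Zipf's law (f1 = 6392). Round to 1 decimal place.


Zipf's law: f(r) = f(1) / r
f(1) = 6392
f(65) = 6392 / 65
= 98.3 occurrences


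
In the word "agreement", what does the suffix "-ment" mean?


Suffix: -ment
As in: agreement -> agree + -ment
Meaning = result of action


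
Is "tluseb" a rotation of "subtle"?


Word: "subtle", Candidate: "tluseb"
Method: check if candidate is substring of word+word
"subtlesubtle" contains "tluseb"? No
Is rotation = No


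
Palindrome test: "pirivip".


Word: "pirivip"
Reversed: "pivirip"
Forward == Backward? pirivip != pivirip
Palindrome = No
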